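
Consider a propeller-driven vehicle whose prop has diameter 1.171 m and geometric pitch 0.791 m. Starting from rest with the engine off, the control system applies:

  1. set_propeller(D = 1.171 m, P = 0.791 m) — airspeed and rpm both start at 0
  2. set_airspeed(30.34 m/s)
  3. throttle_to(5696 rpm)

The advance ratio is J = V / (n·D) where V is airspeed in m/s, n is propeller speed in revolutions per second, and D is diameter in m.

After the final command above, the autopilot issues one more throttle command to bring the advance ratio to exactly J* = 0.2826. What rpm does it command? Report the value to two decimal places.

set_propeller: D = 1.171 m, P = 0.791 m (p = P/D = 0.675491); state ← (V=0, rpm=0)
set_airspeed(30.34): V ← 30.34 m/s
throttle_to(5696): rpm ← 5696
final state: V = 30.34 m/s, rpm = 5696 → n = rpm/60 = 94.933333 rev/s
target J* = 0.2826; solve J* = V/(n·D) for n: n = V/(J*·D) = 30.34/(0.2826 × 1.171) = 91.682516 rev/s
rpm = 60·n = 5500.950972

rpm = 5500.95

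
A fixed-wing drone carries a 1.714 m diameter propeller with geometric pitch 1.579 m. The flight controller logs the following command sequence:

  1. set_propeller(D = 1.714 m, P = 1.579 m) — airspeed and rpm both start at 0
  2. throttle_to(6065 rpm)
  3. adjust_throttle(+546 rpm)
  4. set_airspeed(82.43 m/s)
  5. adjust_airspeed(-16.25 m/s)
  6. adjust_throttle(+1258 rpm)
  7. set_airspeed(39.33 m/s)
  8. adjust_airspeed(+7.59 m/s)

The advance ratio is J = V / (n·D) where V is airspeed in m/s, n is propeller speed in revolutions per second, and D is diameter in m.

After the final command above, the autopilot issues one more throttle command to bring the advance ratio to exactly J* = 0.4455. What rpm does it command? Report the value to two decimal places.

set_propeller: D = 1.714 m, P = 1.579 m (p = P/D = 0.921237); state ← (V=0, rpm=0)
throttle_to(6065): rpm ← 6065
adjust_throttle(+546): rpm ← 6065 +546 = 6611
set_airspeed(82.43): V ← 82.43 m/s
adjust_airspeed(-16.25): V ← 82.43 -16.25 = 66.18 m/s
adjust_throttle(+1258): rpm ← 6611 +1258 = 7869
set_airspeed(39.33): V ← 39.33 m/s
adjust_airspeed(+7.59): V ← 39.33 +7.59 = 46.92 m/s
final state: V = 46.92 m/s, rpm = 7869 → n = rpm/60 = 131.150000 rev/s
target J* = 0.4455; solve J* = V/(n·D) for n: n = V/(J*·D) = 46.92/(0.4455 × 1.714) = 61.446829 rev/s
rpm = 60·n = 3686.809754

rpm = 3686.81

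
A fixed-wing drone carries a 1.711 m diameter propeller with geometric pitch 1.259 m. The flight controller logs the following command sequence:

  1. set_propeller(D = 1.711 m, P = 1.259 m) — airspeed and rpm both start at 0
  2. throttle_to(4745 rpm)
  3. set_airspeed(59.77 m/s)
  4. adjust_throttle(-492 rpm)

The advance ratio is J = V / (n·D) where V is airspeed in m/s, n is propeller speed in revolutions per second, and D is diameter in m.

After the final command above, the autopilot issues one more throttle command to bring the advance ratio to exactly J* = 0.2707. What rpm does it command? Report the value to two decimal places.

set_propeller: D = 1.711 m, P = 1.259 m (p = P/D = 0.735827); state ← (V=0, rpm=0)
throttle_to(4745): rpm ← 4745
set_airspeed(59.77): V ← 59.77 m/s
adjust_throttle(-492): rpm ← 4745 -492 = 4253
final state: V = 59.77 m/s, rpm = 4253 → n = rpm/60 = 70.883333 rev/s
target J* = 0.2707; solve J* = V/(n·D) for n: n = V/(J*·D) = 59.77/(0.2707 × 1.711) = 129.046132 rev/s
rpm = 60·n = 7742.767900

rpm = 7742.77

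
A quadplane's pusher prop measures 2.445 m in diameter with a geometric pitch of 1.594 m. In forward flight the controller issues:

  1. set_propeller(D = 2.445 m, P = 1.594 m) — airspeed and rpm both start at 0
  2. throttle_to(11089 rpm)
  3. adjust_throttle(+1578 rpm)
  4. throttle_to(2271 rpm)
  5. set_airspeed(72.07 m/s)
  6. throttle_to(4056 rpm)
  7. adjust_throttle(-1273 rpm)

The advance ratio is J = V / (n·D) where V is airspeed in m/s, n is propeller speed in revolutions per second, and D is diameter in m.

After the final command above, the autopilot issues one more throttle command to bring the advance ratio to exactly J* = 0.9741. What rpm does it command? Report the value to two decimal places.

rpm = 1815.61

set_propeller: D = 2.445 m, P = 1.594 m (p = P/D = 0.651943); state ← (V=0, rpm=0)
throttle_to(11089): rpm ← 11089
adjust_throttle(+1578): rpm ← 11089 +1578 = 12667
throttle_to(2271): rpm ← 2271
set_airspeed(72.07): V ← 72.07 m/s
throttle_to(4056): rpm ← 4056
adjust_throttle(-1273): rpm ← 4056 -1273 = 2783
final state: V = 72.07 m/s, rpm = 2783 → n = rpm/60 = 46.383333 rev/s
target J* = 0.9741; solve J* = V/(n·D) for n: n = V/(J*·D) = 72.07/(0.9741 × 2.445) = 30.260222 rev/s
rpm = 60·n = 1815.613343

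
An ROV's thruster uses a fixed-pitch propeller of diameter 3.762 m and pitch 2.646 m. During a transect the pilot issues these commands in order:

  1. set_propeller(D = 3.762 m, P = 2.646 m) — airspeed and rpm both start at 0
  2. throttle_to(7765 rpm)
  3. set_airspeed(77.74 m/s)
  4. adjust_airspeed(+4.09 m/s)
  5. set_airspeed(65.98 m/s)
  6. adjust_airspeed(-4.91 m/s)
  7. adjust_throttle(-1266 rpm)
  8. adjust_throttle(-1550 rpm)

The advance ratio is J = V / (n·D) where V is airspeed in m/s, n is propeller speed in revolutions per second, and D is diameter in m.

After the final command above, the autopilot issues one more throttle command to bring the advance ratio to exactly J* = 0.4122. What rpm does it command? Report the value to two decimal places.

set_propeller: D = 3.762 m, P = 2.646 m (p = P/D = 0.703349); state ← (V=0, rpm=0)
throttle_to(7765): rpm ← 7765
set_airspeed(77.74): V ← 77.74 m/s
adjust_airspeed(+4.09): V ← 77.74 +4.09 = 81.83 m/s
set_airspeed(65.98): V ← 65.98 m/s
adjust_airspeed(-4.91): V ← 65.98 -4.91 = 61.07 m/s
adjust_throttle(-1266): rpm ← 7765 -1266 = 6499
adjust_throttle(-1550): rpm ← 6499 -1550 = 4949
final state: V = 61.07 m/s, rpm = 4949 → n = rpm/60 = 82.483333 rev/s
target J* = 0.4122; solve J* = V/(n·D) for n: n = V/(J*·D) = 61.07/(0.4122 × 3.762) = 39.382306 rev/s
rpm = 60·n = 2362.938355

rpm = 2362.94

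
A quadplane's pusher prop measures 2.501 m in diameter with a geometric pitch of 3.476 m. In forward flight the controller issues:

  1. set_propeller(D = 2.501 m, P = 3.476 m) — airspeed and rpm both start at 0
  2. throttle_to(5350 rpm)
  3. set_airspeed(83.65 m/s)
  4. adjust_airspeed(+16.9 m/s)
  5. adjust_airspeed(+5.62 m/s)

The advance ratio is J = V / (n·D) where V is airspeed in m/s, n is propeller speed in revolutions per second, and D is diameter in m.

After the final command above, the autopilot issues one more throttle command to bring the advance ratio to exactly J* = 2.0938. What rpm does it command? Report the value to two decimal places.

rpm = 1216.48

set_propeller: D = 2.501 m, P = 3.476 m (p = P/D = 1.389844); state ← (V=0, rpm=0)
throttle_to(5350): rpm ← 5350
set_airspeed(83.65): V ← 83.65 m/s
adjust_airspeed(+16.9): V ← 83.65 +16.9 = 100.55 m/s
adjust_airspeed(+5.62): V ← 100.55 +5.62 = 106.17 m/s
final state: V = 106.17 m/s, rpm = 5350 → n = rpm/60 = 89.166667 rev/s
target J* = 2.0938; solve J* = V/(n·D) for n: n = V/(J*·D) = 106.17/(2.0938 × 2.501) = 20.274630 rev/s
rpm = 60·n = 1216.477780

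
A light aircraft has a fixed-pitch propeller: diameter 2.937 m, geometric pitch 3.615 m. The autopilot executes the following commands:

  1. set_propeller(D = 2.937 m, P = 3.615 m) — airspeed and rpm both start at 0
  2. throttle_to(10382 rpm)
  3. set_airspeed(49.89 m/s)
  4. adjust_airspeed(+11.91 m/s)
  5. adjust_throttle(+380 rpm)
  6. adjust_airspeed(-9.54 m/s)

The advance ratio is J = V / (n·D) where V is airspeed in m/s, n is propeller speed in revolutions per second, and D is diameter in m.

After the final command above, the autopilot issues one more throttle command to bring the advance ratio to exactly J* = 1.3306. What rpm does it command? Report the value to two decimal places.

set_propeller: D = 2.937 m, P = 3.615 m (p = P/D = 1.230848); state ← (V=0, rpm=0)
throttle_to(10382): rpm ← 10382
set_airspeed(49.89): V ← 49.89 m/s
adjust_airspeed(+11.91): V ← 49.89 +11.91 = 61.8 m/s
adjust_throttle(+380): rpm ← 10382 +380 = 10762
adjust_airspeed(-9.54): V ← 61.8 -9.54 = 52.26 m/s
final state: V = 52.26 m/s, rpm = 10762 → n = rpm/60 = 179.366667 rev/s
target J* = 1.3306; solve J* = V/(n·D) for n: n = V/(J*·D) = 52.26/(1.3306 × 2.937) = 13.372664 rev/s
rpm = 60·n = 802.359853

rpm = 802.36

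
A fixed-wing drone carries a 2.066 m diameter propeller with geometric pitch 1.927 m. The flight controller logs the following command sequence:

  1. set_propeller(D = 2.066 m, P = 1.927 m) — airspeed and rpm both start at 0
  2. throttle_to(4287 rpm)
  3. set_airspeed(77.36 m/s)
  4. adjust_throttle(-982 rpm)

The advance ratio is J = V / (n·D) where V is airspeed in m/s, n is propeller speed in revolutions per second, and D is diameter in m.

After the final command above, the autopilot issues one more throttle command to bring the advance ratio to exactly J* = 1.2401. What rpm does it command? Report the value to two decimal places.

set_propeller: D = 2.066 m, P = 1.927 m (p = P/D = 0.932720); state ← (V=0, rpm=0)
throttle_to(4287): rpm ← 4287
set_airspeed(77.36): V ← 77.36 m/s
adjust_throttle(-982): rpm ← 4287 -982 = 3305
final state: V = 77.36 m/s, rpm = 3305 → n = rpm/60 = 55.083333 rev/s
target J* = 1.2401; solve J* = V/(n·D) for n: n = V/(J*·D) = 77.36/(1.2401 × 2.066) = 30.194611 rev/s
rpm = 60·n = 1811.676649

rpm = 1811.68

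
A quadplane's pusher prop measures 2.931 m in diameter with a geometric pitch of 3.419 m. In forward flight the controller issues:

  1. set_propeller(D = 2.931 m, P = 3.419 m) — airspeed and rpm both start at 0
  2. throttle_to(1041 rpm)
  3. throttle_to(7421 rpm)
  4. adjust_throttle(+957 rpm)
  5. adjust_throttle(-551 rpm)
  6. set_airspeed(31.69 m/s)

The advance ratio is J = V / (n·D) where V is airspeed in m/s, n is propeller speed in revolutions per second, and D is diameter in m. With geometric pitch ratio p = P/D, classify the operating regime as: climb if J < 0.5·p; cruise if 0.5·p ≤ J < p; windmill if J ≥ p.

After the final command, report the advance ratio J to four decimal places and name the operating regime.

J = 0.0829, regime = climb

set_propeller: D = 2.931 m, P = 3.419 m (p = P/D = 1.166496); state ← (V=0, rpm=0)
throttle_to(1041): rpm ← 1041
throttle_to(7421): rpm ← 7421
adjust_throttle(+957): rpm ← 7421 +957 = 8378
adjust_throttle(-551): rpm ← 8378 -551 = 7827
set_airspeed(31.69): V ← 31.69 m/s
final state: V = 31.69 m/s, rpm = 7827 → n = rpm/60 = 130.450000 rev/s
J = V / (n·D) = 31.69 / (130.450000 × 2.931) = 0.082882
regime bands: climb J<0.5832 | cruise [0.5832, 1.1665) | windmill J≥1.1665
J = 0.0829 → climb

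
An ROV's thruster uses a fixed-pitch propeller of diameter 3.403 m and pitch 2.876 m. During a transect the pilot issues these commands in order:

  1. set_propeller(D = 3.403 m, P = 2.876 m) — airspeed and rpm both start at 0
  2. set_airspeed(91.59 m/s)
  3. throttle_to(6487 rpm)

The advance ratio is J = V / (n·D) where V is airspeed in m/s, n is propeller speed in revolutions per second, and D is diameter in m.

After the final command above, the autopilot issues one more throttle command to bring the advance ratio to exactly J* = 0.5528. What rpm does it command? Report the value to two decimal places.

rpm = 2921.25

set_propeller: D = 3.403 m, P = 2.876 m (p = P/D = 0.845137); state ← (V=0, rpm=0)
set_airspeed(91.59): V ← 91.59 m/s
throttle_to(6487): rpm ← 6487
final state: V = 91.59 m/s, rpm = 6487 → n = rpm/60 = 108.116667 rev/s
target J* = 0.5528; solve J* = V/(n·D) for n: n = V/(J*·D) = 91.59/(0.5528 × 3.403) = 48.687567 rev/s
rpm = 60·n = 2921.254039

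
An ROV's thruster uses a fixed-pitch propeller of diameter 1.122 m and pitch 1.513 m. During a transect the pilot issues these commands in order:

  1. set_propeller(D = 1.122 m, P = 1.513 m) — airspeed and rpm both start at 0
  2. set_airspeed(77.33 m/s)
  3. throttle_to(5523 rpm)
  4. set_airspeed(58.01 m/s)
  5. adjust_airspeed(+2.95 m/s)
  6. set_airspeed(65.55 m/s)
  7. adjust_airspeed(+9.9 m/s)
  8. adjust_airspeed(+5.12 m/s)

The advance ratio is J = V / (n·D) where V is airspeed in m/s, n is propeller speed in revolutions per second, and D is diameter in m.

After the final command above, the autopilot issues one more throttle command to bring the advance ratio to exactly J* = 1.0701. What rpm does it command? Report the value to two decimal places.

rpm = 4026.31

set_propeller: D = 1.122 m, P = 1.513 m (p = P/D = 1.348485); state ← (V=0, rpm=0)
set_airspeed(77.33): V ← 77.33 m/s
throttle_to(5523): rpm ← 5523
set_airspeed(58.01): V ← 58.01 m/s
adjust_airspeed(+2.95): V ← 58.01 +2.95 = 60.96 m/s
set_airspeed(65.55): V ← 65.55 m/s
adjust_airspeed(+9.9): V ← 65.55 +9.9 = 75.45 m/s
adjust_airspeed(+5.12): V ← 75.45 +5.12 = 80.57 m/s
final state: V = 80.57 m/s, rpm = 5523 → n = rpm/60 = 92.050000 rev/s
target J* = 1.0701; solve J* = V/(n·D) for n: n = V/(J*·D) = 80.57/(1.0701 × 1.122) = 67.105195 rev/s
rpm = 60·n = 4026.311700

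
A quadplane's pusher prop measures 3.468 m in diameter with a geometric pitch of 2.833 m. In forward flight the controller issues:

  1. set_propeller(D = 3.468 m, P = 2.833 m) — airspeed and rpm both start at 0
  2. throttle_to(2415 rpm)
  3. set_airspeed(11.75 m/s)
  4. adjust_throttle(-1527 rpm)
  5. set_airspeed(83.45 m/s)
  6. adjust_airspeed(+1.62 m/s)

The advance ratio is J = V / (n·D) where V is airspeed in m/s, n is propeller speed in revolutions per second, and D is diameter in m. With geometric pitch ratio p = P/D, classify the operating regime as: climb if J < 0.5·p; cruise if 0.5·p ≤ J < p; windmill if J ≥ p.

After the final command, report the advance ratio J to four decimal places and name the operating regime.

J = 1.6574, regime = windmill

set_propeller: D = 3.468 m, P = 2.833 m (p = P/D = 0.816897); state ← (V=0, rpm=0)
throttle_to(2415): rpm ← 2415
set_airspeed(11.75): V ← 11.75 m/s
adjust_throttle(-1527): rpm ← 2415 -1527 = 888
set_airspeed(83.45): V ← 83.45 m/s
adjust_airspeed(+1.62): V ← 83.45 +1.62 = 85.07 m/s
final state: V = 85.07 m/s, rpm = 888 → n = rpm/60 = 14.800000 rev/s
J = V / (n·D) = 85.07 / (14.800000 × 3.468) = 1.657432
regime bands: climb J<0.4084 | cruise [0.4084, 0.8169) | windmill J≥0.8169
J = 1.6574 → windmill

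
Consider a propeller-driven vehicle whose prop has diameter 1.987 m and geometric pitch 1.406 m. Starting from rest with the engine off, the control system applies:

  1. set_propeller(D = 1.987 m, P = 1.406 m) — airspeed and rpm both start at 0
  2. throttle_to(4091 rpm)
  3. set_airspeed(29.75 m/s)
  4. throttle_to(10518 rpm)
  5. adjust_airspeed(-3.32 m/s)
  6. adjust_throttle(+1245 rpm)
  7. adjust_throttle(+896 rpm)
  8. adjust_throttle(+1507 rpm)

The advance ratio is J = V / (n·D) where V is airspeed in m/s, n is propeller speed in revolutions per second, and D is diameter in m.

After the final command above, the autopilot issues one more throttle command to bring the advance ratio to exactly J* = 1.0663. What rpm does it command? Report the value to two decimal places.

set_propeller: D = 1.987 m, P = 1.406 m (p = P/D = 0.707599); state ← (V=0, rpm=0)
throttle_to(4091): rpm ← 4091
set_airspeed(29.75): V ← 29.75 m/s
throttle_to(10518): rpm ← 10518
adjust_airspeed(-3.32): V ← 29.75 -3.32 = 26.43 m/s
adjust_throttle(+1245): rpm ← 10518 +1245 = 11763
adjust_throttle(+896): rpm ← 11763 +896 = 12659
adjust_throttle(+1507): rpm ← 12659 +1507 = 14166
final state: V = 26.43 m/s, rpm = 14166 → n = rpm/60 = 236.100000 rev/s
target J* = 1.0663; solve J* = V/(n·D) for n: n = V/(J*·D) = 26.43/(1.0663 × 1.987) = 12.474406 rev/s
rpm = 60·n = 748.464381

rpm = 748.46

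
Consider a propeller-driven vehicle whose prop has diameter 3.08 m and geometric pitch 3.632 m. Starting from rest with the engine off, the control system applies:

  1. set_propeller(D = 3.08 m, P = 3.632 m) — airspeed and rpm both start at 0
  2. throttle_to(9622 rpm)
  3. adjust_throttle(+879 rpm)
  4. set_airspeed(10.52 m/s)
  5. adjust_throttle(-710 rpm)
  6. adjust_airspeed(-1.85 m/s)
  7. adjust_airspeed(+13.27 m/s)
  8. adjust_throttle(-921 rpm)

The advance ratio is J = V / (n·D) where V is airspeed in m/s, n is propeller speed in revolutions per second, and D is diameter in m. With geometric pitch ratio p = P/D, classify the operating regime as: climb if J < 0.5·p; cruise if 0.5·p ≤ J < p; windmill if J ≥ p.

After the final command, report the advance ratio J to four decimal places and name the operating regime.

J = 0.0482, regime = climb

set_propeller: D = 3.08 m, P = 3.632 m (p = P/D = 1.179221); state ← (V=0, rpm=0)
throttle_to(9622): rpm ← 9622
adjust_throttle(+879): rpm ← 9622 +879 = 10501
set_airspeed(10.52): V ← 10.52 m/s
adjust_throttle(-710): rpm ← 10501 -710 = 9791
adjust_airspeed(-1.85): V ← 10.52 -1.85 = 8.67 m/s
adjust_airspeed(+13.27): V ← 8.67 +13.27 = 21.94 m/s
adjust_throttle(-921): rpm ← 9791 -921 = 8870
final state: V = 21.94 m/s, rpm = 8870 → n = rpm/60 = 147.833333 rev/s
J = V / (n·D) = 21.94 / (147.833333 × 3.08) = 0.048185
regime bands: climb J<0.5896 | cruise [0.5896, 1.1792) | windmill J≥1.1792
J = 0.0482 → climb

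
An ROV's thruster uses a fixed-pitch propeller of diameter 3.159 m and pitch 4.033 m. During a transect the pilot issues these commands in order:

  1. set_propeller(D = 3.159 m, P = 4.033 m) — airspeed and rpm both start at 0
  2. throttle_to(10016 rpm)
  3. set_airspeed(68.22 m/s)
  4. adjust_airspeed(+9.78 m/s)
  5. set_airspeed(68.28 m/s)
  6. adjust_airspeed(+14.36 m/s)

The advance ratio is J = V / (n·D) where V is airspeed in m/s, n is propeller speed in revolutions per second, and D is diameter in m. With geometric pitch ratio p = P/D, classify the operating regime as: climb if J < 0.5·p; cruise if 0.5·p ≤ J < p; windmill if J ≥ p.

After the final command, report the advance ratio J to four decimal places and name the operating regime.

J = 0.1567, regime = climb

set_propeller: D = 3.159 m, P = 4.033 m (p = P/D = 1.276670); state ← (V=0, rpm=0)
throttle_to(10016): rpm ← 10016
set_airspeed(68.22): V ← 68.22 m/s
adjust_airspeed(+9.78): V ← 68.22 +9.78 = 78 m/s
set_airspeed(68.28): V ← 68.28 m/s
adjust_airspeed(+14.36): V ← 68.28 +14.36 = 82.64 m/s
final state: V = 82.64 m/s, rpm = 10016 → n = rpm/60 = 166.933333 rev/s
J = V / (n·D) = 82.64 / (166.933333 × 3.159) = 0.156710
regime bands: climb J<0.6383 | cruise [0.6383, 1.2767) | windmill J≥1.2767
J = 0.1567 → climb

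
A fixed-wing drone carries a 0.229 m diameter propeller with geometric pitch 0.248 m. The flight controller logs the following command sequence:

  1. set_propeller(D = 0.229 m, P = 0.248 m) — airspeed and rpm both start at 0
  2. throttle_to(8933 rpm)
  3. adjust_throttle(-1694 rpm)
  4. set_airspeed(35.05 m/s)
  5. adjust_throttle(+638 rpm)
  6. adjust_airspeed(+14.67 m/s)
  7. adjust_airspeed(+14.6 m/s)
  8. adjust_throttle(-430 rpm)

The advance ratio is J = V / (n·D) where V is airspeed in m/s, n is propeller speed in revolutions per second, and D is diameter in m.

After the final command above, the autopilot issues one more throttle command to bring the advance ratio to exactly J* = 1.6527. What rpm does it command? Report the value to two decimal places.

rpm = 10196.89

set_propeller: D = 0.229 m, P = 0.248 m (p = P/D = 1.082969); state ← (V=0, rpm=0)
throttle_to(8933): rpm ← 8933
adjust_throttle(-1694): rpm ← 8933 -1694 = 7239
set_airspeed(35.05): V ← 35.05 m/s
adjust_throttle(+638): rpm ← 7239 +638 = 7877
adjust_airspeed(+14.67): V ← 35.05 +14.67 = 49.72 m/s
adjust_airspeed(+14.6): V ← 49.72 +14.6 = 64.32 m/s
adjust_throttle(-430): rpm ← 7877 -430 = 7447
final state: V = 64.32 m/s, rpm = 7447 → n = rpm/60 = 124.116667 rev/s
target J* = 1.6527; solve J* = V/(n·D) for n: n = V/(J*·D) = 64.32/(1.6527 × 0.229) = 169.948183 rev/s
rpm = 60·n = 10196.890995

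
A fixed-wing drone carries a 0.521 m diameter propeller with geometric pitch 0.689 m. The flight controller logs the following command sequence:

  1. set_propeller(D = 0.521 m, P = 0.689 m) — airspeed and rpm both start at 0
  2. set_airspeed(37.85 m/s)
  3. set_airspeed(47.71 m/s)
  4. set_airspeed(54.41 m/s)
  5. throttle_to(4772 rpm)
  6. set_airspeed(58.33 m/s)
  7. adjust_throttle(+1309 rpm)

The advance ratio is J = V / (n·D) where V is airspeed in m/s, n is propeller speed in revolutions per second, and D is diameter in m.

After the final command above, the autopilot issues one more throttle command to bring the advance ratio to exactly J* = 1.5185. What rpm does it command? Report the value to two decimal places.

set_propeller: D = 0.521 m, P = 0.689 m (p = P/D = 1.322457); state ← (V=0, rpm=0)
set_airspeed(37.85): V ← 37.85 m/s
set_airspeed(47.71): V ← 47.71 m/s
set_airspeed(54.41): V ← 54.41 m/s
throttle_to(4772): rpm ← 4772
set_airspeed(58.33): V ← 58.33 m/s
adjust_throttle(+1309): rpm ← 4772 +1309 = 6081
final state: V = 58.33 m/s, rpm = 6081 → n = rpm/60 = 101.350000 rev/s
target J* = 1.5185; solve J* = V/(n·D) for n: n = V/(J*·D) = 58.33/(1.5185 × 0.521) = 73.729189 rev/s
rpm = 60·n = 4423.751341

rpm = 4423.75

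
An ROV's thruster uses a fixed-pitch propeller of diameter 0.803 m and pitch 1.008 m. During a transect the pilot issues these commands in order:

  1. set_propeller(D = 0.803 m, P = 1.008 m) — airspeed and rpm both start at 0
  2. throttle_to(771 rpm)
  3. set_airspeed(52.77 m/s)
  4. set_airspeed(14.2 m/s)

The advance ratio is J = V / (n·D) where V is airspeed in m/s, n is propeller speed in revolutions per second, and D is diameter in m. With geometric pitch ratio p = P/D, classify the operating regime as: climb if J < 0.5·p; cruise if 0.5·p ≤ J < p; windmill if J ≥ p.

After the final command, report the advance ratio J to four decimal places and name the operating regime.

set_propeller: D = 0.803 m, P = 1.008 m (p = P/D = 1.255293); state ← (V=0, rpm=0)
throttle_to(771): rpm ← 771
set_airspeed(52.77): V ← 52.77 m/s
set_airspeed(14.2): V ← 14.2 m/s
final state: V = 14.2 m/s, rpm = 771 → n = rpm/60 = 12.850000 rev/s
J = V / (n·D) = 14.2 / (12.850000 × 0.803) = 1.376162
regime bands: climb J<0.6276 | cruise [0.6276, 1.2553) | windmill J≥1.2553
J = 1.3762 → windmill

J = 1.3762, regime = windmill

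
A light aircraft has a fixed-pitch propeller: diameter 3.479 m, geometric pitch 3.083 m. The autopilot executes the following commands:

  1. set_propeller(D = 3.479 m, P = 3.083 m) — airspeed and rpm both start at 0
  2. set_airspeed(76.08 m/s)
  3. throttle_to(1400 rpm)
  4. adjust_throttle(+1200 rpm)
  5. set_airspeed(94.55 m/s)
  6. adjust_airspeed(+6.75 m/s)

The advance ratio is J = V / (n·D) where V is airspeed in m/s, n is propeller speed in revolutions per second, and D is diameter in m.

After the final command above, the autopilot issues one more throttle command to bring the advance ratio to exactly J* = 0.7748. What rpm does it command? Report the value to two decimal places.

rpm = 2254.84

set_propeller: D = 3.479 m, P = 3.083 m (p = P/D = 0.886174); state ← (V=0, rpm=0)
set_airspeed(76.08): V ← 76.08 m/s
throttle_to(1400): rpm ← 1400
adjust_throttle(+1200): rpm ← 1400 +1200 = 2600
set_airspeed(94.55): V ← 94.55 m/s
adjust_airspeed(+6.75): V ← 94.55 +6.75 = 101.3 m/s
final state: V = 101.3 m/s, rpm = 2600 → n = rpm/60 = 43.333333 rev/s
target J* = 0.7748; solve J* = V/(n·D) for n: n = V/(J*·D) = 101.3/(0.7748 × 3.479) = 37.580747 rev/s
rpm = 60·n = 2254.844800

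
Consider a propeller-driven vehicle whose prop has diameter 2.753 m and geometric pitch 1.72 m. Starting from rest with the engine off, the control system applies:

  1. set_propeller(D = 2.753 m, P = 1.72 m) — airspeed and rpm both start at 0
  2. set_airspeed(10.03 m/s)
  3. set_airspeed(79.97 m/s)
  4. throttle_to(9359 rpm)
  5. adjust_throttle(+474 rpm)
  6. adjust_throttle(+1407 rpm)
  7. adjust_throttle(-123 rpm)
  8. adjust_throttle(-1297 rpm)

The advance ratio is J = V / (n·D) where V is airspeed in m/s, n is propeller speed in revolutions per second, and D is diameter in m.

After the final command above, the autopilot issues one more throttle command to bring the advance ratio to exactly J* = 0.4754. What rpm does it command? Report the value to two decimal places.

rpm = 3666.17

set_propeller: D = 2.753 m, P = 1.72 m (p = P/D = 0.624773); state ← (V=0, rpm=0)
set_airspeed(10.03): V ← 10.03 m/s
set_airspeed(79.97): V ← 79.97 m/s
throttle_to(9359): rpm ← 9359
adjust_throttle(+474): rpm ← 9359 +474 = 9833
adjust_throttle(+1407): rpm ← 9833 +1407 = 11240
adjust_throttle(-123): rpm ← 11240 -123 = 11117
adjust_throttle(-1297): rpm ← 11117 -1297 = 9820
final state: V = 79.97 m/s, rpm = 9820 → n = rpm/60 = 163.666667 rev/s
target J* = 0.4754; solve J* = V/(n·D) for n: n = V/(J*·D) = 79.97/(0.4754 × 2.753) = 61.102884 rev/s
rpm = 60·n = 3666.173025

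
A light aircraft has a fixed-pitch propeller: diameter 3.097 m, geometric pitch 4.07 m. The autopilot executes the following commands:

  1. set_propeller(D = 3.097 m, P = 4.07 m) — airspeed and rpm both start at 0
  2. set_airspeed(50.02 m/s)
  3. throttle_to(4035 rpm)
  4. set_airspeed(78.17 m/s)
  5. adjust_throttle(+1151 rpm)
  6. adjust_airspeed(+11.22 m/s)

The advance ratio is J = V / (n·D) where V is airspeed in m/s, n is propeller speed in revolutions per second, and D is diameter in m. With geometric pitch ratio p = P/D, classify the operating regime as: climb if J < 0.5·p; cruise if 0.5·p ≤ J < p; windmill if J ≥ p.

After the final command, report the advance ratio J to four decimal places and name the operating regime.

J = 0.3339, regime = climb

set_propeller: D = 3.097 m, P = 4.07 m (p = P/D = 1.314175); state ← (V=0, rpm=0)
set_airspeed(50.02): V ← 50.02 m/s
throttle_to(4035): rpm ← 4035
set_airspeed(78.17): V ← 78.17 m/s
adjust_throttle(+1151): rpm ← 4035 +1151 = 5186
adjust_airspeed(+11.22): V ← 78.17 +11.22 = 89.39 m/s
final state: V = 89.39 m/s, rpm = 5186 → n = rpm/60 = 86.433333 rev/s
J = V / (n·D) = 89.39 / (86.433333 × 3.097) = 0.333938
regime bands: climb J<0.6571 | cruise [0.6571, 1.3142) | windmill J≥1.3142
J = 0.3339 → climb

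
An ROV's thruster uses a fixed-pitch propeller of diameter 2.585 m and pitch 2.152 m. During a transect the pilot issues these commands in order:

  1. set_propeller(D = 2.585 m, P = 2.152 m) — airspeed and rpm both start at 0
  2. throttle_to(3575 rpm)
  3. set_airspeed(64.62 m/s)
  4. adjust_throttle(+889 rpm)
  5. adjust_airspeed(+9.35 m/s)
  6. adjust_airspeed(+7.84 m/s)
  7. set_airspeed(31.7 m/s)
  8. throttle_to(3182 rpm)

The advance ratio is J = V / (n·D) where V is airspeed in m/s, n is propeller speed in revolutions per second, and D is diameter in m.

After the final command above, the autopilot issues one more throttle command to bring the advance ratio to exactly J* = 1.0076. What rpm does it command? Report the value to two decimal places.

set_propeller: D = 2.585 m, P = 2.152 m (p = P/D = 0.832495); state ← (V=0, rpm=0)
throttle_to(3575): rpm ← 3575
set_airspeed(64.62): V ← 64.62 m/s
adjust_throttle(+889): rpm ← 3575 +889 = 4464
adjust_airspeed(+9.35): V ← 64.62 +9.35 = 73.97 m/s
adjust_airspeed(+7.84): V ← 73.97 +7.84 = 81.81 m/s
set_airspeed(31.7): V ← 31.7 m/s
throttle_to(3182): rpm ← 3182
final state: V = 31.7 m/s, rpm = 3182 → n = rpm/60 = 53.033333 rev/s
target J* = 1.0076; solve J* = V/(n·D) for n: n = V/(J*·D) = 31.7/(1.0076 × 2.585) = 12.170560 rev/s
rpm = 60·n = 730.233590

rpm = 730.23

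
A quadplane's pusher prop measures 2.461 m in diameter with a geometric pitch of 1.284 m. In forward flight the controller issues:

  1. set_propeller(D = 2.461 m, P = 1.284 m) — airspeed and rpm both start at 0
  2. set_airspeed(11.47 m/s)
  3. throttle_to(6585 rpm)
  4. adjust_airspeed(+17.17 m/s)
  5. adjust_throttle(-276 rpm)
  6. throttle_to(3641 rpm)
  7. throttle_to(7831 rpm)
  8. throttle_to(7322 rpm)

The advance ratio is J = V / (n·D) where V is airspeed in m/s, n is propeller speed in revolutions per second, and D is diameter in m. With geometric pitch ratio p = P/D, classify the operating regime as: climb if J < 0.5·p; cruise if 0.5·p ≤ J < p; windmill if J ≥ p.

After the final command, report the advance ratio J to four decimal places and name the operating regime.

J = 0.0954, regime = climb

set_propeller: D = 2.461 m, P = 1.284 m (p = P/D = 0.521739); state ← (V=0, rpm=0)
set_airspeed(11.47): V ← 11.47 m/s
throttle_to(6585): rpm ← 6585
adjust_airspeed(+17.17): V ← 11.47 +17.17 = 28.64 m/s
adjust_throttle(-276): rpm ← 6585 -276 = 6309
throttle_to(3641): rpm ← 3641
throttle_to(7831): rpm ← 7831
throttle_to(7322): rpm ← 7322
final state: V = 28.64 m/s, rpm = 7322 → n = rpm/60 = 122.033333 rev/s
J = V / (n·D) = 28.64 / (122.033333 × 2.461) = 0.095364
regime bands: climb J<0.2609 | cruise [0.2609, 0.5217) | windmill J≥0.5217
J = 0.0954 → climb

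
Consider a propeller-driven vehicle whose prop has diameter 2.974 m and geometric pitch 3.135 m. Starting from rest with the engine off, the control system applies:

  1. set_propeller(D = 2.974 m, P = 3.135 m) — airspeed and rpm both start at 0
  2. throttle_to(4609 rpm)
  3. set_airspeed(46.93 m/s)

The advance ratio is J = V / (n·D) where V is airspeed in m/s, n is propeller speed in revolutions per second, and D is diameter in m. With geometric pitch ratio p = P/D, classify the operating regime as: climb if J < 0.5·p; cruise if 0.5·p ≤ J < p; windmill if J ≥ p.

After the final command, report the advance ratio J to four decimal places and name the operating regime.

J = 0.2054, regime = climb

set_propeller: D = 2.974 m, P = 3.135 m (p = P/D = 1.054136); state ← (V=0, rpm=0)
throttle_to(4609): rpm ← 4609
set_airspeed(46.93): V ← 46.93 m/s
final state: V = 46.93 m/s, rpm = 4609 → n = rpm/60 = 76.816667 rev/s
J = V / (n·D) = 46.93 / (76.816667 × 2.974) = 0.205425
regime bands: climb J<0.5271 | cruise [0.5271, 1.0541) | windmill J≥1.0541
J = 0.2054 → climb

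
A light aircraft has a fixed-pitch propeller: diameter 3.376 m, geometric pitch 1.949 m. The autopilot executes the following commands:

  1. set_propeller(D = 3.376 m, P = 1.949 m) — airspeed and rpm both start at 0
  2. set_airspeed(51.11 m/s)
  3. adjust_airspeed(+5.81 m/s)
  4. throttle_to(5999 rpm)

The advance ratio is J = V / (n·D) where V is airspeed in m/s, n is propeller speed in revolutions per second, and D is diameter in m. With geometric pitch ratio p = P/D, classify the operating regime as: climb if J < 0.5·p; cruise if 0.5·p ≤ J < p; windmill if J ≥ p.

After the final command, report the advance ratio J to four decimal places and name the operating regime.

J = 0.1686, regime = climb

set_propeller: D = 3.376 m, P = 1.949 m (p = P/D = 0.577310); state ← (V=0, rpm=0)
set_airspeed(51.11): V ← 51.11 m/s
adjust_airspeed(+5.81): V ← 51.11 +5.81 = 56.92 m/s
throttle_to(5999): rpm ← 5999
final state: V = 56.92 m/s, rpm = 5999 → n = rpm/60 = 99.983333 rev/s
J = V / (n·D) = 56.92 / (99.983333 × 3.376) = 0.168630
regime bands: climb J<0.2887 | cruise [0.2887, 0.5773) | windmill J≥0.5773
J = 0.1686 → climb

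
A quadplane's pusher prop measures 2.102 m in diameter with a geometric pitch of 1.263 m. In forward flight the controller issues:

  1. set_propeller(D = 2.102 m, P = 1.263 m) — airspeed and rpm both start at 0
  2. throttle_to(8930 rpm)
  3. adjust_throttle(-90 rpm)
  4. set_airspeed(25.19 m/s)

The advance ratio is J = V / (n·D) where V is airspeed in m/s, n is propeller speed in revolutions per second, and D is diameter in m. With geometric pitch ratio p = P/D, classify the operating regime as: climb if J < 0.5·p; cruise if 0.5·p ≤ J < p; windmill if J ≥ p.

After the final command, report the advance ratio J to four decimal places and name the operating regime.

J = 0.0813, regime = climb

set_propeller: D = 2.102 m, P = 1.263 m (p = P/D = 0.600856); state ← (V=0, rpm=0)
throttle_to(8930): rpm ← 8930
adjust_throttle(-90): rpm ← 8930 -90 = 8840
set_airspeed(25.19): V ← 25.19 m/s
final state: V = 25.19 m/s, rpm = 8840 → n = rpm/60 = 147.333333 rev/s
J = V / (n·D) = 25.19 / (147.333333 × 2.102) = 0.081338
regime bands: climb J<0.3004 | cruise [0.3004, 0.6009) | windmill J≥0.6009
J = 0.0813 → climb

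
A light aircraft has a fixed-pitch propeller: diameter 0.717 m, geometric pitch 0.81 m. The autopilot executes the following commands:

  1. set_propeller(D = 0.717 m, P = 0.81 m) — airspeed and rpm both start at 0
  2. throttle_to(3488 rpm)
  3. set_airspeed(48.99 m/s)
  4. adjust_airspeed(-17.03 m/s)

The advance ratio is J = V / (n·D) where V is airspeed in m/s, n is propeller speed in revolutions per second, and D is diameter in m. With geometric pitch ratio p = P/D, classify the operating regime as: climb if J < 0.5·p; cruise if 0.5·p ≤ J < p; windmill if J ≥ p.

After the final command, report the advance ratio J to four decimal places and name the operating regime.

set_propeller: D = 0.717 m, P = 0.81 m (p = P/D = 1.129707); state ← (V=0, rpm=0)
throttle_to(3488): rpm ← 3488
set_airspeed(48.99): V ← 48.99 m/s
adjust_airspeed(-17.03): V ← 48.99 -17.03 = 31.96 m/s
final state: V = 31.96 m/s, rpm = 3488 → n = rpm/60 = 58.133333 rev/s
J = V / (n·D) = 31.96 / (58.133333 × 0.717) = 0.766765
regime bands: climb J<0.5649 | cruise [0.5649, 1.1297) | windmill J≥1.1297
J = 0.7668 → cruise

J = 0.7668, regime = cruise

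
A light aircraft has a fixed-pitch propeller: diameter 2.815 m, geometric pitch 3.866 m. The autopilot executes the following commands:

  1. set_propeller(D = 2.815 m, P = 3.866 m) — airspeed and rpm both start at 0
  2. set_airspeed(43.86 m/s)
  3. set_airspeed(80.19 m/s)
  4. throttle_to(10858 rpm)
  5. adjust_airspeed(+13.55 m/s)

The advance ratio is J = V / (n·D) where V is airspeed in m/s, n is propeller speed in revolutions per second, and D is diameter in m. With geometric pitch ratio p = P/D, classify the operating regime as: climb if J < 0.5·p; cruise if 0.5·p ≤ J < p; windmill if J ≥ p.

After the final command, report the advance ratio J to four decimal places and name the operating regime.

J = 0.1840, regime = climb

set_propeller: D = 2.815 m, P = 3.866 m (p = P/D = 1.373357); state ← (V=0, rpm=0)
set_airspeed(43.86): V ← 43.86 m/s
set_airspeed(80.19): V ← 80.19 m/s
throttle_to(10858): rpm ← 10858
adjust_airspeed(+13.55): V ← 80.19 +13.55 = 93.74 m/s
final state: V = 93.74 m/s, rpm = 10858 → n = rpm/60 = 180.966667 rev/s
J = V / (n·D) = 93.74 / (180.966667 × 2.815) = 0.184013
regime bands: climb J<0.6867 | cruise [0.6867, 1.3734) | windmill J≥1.3734
J = 0.1840 → climb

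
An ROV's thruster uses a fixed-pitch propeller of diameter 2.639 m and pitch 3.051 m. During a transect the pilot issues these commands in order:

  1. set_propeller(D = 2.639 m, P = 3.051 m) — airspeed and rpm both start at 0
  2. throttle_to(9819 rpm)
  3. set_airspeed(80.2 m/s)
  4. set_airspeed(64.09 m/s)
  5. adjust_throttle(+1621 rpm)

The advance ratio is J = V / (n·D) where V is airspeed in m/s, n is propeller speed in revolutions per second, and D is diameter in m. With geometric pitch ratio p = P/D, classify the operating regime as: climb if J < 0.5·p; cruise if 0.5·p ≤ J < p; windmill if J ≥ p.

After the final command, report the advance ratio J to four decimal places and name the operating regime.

set_propeller: D = 2.639 m, P = 3.051 m (p = P/D = 1.156120); state ← (V=0, rpm=0)
throttle_to(9819): rpm ← 9819
set_airspeed(80.2): V ← 80.2 m/s
set_airspeed(64.09): V ← 64.09 m/s
adjust_throttle(+1621): rpm ← 9819 +1621 = 11440
final state: V = 64.09 m/s, rpm = 11440 → n = rpm/60 = 190.666667 rev/s
J = V / (n·D) = 64.09 / (190.666667 × 2.639) = 0.127373
regime bands: climb J<0.5781 | cruise [0.5781, 1.1561) | windmill J≥1.1561
J = 0.1274 → climb

J = 0.1274, regime = climb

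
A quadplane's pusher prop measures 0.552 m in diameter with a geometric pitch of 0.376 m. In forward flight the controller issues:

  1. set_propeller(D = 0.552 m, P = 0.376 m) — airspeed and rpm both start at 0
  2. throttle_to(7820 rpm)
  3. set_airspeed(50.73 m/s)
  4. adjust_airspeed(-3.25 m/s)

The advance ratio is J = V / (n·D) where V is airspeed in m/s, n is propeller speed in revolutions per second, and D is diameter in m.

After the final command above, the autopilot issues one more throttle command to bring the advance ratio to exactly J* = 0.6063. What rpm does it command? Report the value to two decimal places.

rpm = 8512.07

set_propeller: D = 0.552 m, P = 0.376 m (p = P/D = 0.681159); state ← (V=0, rpm=0)
throttle_to(7820): rpm ← 7820
set_airspeed(50.73): V ← 50.73 m/s
adjust_airspeed(-3.25): V ← 50.73 -3.25 = 47.48 m/s
final state: V = 47.48 m/s, rpm = 7820 → n = rpm/60 = 130.333333 rev/s
target J* = 0.6063; solve J* = V/(n·D) for n: n = V/(J*·D) = 47.48/(0.6063 × 0.552) = 141.867875 rev/s
rpm = 60·n = 8512.072514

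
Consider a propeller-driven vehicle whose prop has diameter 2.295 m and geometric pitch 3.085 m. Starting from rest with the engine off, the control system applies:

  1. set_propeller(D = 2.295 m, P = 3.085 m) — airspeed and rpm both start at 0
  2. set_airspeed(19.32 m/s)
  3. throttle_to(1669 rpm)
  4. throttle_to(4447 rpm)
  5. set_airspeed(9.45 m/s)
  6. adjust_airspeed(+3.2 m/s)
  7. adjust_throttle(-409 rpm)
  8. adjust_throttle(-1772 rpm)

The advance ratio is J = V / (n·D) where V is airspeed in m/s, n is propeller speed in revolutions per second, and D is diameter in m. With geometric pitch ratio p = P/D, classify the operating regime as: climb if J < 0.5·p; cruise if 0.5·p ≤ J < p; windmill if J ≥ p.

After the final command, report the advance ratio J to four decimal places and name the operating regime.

set_propeller: D = 2.295 m, P = 3.085 m (p = P/D = 1.344227); state ← (V=0, rpm=0)
set_airspeed(19.32): V ← 19.32 m/s
throttle_to(1669): rpm ← 1669
throttle_to(4447): rpm ← 4447
set_airspeed(9.45): V ← 9.45 m/s
adjust_airspeed(+3.2): V ← 9.45 +3.2 = 12.65 m/s
adjust_throttle(-409): rpm ← 4447 -409 = 4038
adjust_throttle(-1772): rpm ← 4038 -1772 = 2266
final state: V = 12.65 m/s, rpm = 2266 → n = rpm/60 = 37.766667 rev/s
J = V / (n·D) = 12.65 / (37.766667 × 2.295) = 0.145948
regime bands: climb J<0.6721 | cruise [0.6721, 1.3442) | windmill J≥1.3442
J = 0.1459 → climb

J = 0.1459, regime = climb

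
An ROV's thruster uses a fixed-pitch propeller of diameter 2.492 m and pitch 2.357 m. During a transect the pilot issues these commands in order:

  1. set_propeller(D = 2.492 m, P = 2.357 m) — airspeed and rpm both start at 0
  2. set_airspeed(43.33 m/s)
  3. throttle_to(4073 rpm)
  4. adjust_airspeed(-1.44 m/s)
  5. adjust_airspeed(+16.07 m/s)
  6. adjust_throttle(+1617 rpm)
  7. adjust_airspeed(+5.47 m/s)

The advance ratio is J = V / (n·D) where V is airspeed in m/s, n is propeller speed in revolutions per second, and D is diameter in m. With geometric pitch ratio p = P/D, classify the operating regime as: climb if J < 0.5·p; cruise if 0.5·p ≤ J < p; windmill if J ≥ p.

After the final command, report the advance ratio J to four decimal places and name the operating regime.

set_propeller: D = 2.492 m, P = 2.357 m (p = P/D = 0.945827); state ← (V=0, rpm=0)
set_airspeed(43.33): V ← 43.33 m/s
throttle_to(4073): rpm ← 4073
adjust_airspeed(-1.44): V ← 43.33 -1.44 = 41.89 m/s
adjust_airspeed(+16.07): V ← 41.89 +16.07 = 57.96 m/s
adjust_throttle(+1617): rpm ← 4073 +1617 = 5690
adjust_airspeed(+5.47): V ← 57.96 +5.47 = 63.43 m/s
final state: V = 63.43 m/s, rpm = 5690 → n = rpm/60 = 94.833333 rev/s
J = V / (n·D) = 63.43 / (94.833333 × 2.492) = 0.268402
regime bands: climb J<0.4729 | cruise [0.4729, 0.9458) | windmill J≥0.9458
J = 0.2684 → climb

J = 0.2684, regime = climb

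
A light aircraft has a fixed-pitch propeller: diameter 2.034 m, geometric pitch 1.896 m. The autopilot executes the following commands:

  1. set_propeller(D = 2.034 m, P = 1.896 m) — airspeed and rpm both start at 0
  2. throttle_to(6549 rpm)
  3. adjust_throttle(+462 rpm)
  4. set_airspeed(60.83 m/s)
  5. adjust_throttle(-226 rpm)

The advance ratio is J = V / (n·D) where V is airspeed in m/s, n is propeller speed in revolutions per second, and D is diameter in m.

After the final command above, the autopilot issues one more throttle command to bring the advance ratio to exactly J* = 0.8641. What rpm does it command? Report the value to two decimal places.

set_propeller: D = 2.034 m, P = 1.896 m (p = P/D = 0.932153); state ← (V=0, rpm=0)
throttle_to(6549): rpm ← 6549
adjust_throttle(+462): rpm ← 6549 +462 = 7011
set_airspeed(60.83): V ← 60.83 m/s
adjust_throttle(-226): rpm ← 7011 -226 = 6785
final state: V = 60.83 m/s, rpm = 6785 → n = rpm/60 = 113.083333 rev/s
target J* = 0.8641; solve J* = V/(n·D) for n: n = V/(J*·D) = 60.83/(0.8641 × 2.034) = 34.610101 rev/s
rpm = 60·n = 2076.606041

rpm = 2076.61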